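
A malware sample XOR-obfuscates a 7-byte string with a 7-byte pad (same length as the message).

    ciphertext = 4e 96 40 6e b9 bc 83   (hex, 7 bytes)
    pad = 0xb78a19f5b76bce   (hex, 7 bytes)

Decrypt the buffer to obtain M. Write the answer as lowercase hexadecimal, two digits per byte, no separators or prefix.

f91c599b0ed74d

XOR is its own inverse, so applying the key byte-wise gives the result directly.
byte 0: 4e ⊕ b7 = f9
byte 1: 96 ⊕ 8a = 1c
byte 2: 40 ⊕ 19 = 59
byte 3: 6e ⊕ f5 = 9b
byte 4: b9 ⊕ b7 = 0e
byte 5: bc ⊕ 6b = d7
byte 6: 83 ⊕ ce = 4d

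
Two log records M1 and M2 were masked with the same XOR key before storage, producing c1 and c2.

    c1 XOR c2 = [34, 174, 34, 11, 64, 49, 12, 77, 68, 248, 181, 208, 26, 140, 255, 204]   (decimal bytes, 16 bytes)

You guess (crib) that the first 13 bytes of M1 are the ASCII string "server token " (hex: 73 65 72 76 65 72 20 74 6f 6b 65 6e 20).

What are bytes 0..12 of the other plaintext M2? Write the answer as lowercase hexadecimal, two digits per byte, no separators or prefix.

51cb507d25432c392b93d0be3a

Since c1 ⊕ c2 = M1 ⊕ M2, XORing with the guessed M1 bytes yields the corresponding M2 bytes: M2 = (c1 ⊕ c2) ⊕ M1.
22 ^ 73 = 51
ae ^ 65 = cb
22 ^ 72 = 50
0b ^ 76 = 7d
40 ^ 65 = 25
31 ^ 72 = 43
0c ^ 20 = 2c
4d ^ 74 = 39
44 ^ 6f = 2b
f8 ^ 6b = 93
b5 ^ 65 = d0
d0 ^ 6e = be
1a ^ 20 = 3a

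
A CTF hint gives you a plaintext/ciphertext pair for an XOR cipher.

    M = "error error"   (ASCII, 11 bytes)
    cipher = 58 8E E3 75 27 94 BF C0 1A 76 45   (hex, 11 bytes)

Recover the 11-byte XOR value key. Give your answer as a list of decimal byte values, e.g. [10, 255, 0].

[61, 252, 145, 26, 85, 180, 218, 178, 104, 25, 55]

Since cipher = M ⊕ key, XORing both sides with M gives key = M ⊕ cipher.
65 xor 58 = 3d
72 xor 8e = fc
72 xor e3 = 91
6f xor 75 = 1a
72 xor 27 = 55
20 xor 94 = b4
65 xor bf = da
72 xor c0 = b2
72 xor 1a = 68
6f xor 76 = 19
72 xor 45 = 37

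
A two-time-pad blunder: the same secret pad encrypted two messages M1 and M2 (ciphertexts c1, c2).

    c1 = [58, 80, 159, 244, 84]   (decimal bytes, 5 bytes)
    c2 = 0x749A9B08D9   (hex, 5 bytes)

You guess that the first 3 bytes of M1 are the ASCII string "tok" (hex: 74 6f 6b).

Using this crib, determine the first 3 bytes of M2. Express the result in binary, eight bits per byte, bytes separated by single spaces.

00111010 10100101 01101111

First, c1 ⊕ c2 = (M1 ⊕ K) ⊕ (M2 ⊕ K) = M1 ⊕ M2, so the key drops out. Then M2 = (M1 ⊕ M2) ⊕ M1 over the first 3 bytes.
byte 0: (3a XOR 74) XOR 74 = 4e XOR 74 = 3a
byte 1: (50 XOR 9a) XOR 6f = ca XOR 6f = a5
byte 2: (9f XOR 9b) XOR 6b = 04 XOR 6b = 6f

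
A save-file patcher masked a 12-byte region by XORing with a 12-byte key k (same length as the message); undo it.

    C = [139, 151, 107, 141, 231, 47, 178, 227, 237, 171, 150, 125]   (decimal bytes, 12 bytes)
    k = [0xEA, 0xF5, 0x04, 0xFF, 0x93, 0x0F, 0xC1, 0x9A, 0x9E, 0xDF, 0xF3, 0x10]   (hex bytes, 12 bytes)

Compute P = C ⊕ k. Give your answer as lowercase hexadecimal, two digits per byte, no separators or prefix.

byte 0: 8b ^ ea = 61
byte 1: 97 ^ f5 = 62
byte 2: 6b ^ 04 = 6f
byte 3: 8d ^ ff = 72
byte 4: e7 ^ 93 = 74
byte 5: 2f ^ 0f = 20
byte 6: b2 ^ c1 = 73
byte 7: e3 ^ 9a = 79
byte 8: ed ^ 9e = 73
byte 9: ab ^ df = 74
byte 10: 96 ^ f3 = 65
byte 11: 7d ^ 10 = 6d

61626f72742073797374656d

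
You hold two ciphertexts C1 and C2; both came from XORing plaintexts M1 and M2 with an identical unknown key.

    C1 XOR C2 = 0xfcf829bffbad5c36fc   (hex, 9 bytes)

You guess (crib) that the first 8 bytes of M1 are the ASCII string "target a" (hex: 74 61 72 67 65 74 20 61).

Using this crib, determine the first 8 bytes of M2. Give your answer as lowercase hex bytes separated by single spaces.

88 99 5b d8 9e d9 7c 57

Since C1 ⊕ C2 = M1 ⊕ M2, XORing with the guessed M1 bytes yields the corresponding M2 bytes: M2 = (C1 ⊕ C2) ⊕ M1.
fc ⊕ 74 = 88
f8 ⊕ 61 = 99
29 ⊕ 72 = 5b
bf ⊕ 67 = d8
fb ⊕ 65 = 9e
ad ⊕ 74 = d9
5c ⊕ 20 = 7c
36 ⊕ 61 = 57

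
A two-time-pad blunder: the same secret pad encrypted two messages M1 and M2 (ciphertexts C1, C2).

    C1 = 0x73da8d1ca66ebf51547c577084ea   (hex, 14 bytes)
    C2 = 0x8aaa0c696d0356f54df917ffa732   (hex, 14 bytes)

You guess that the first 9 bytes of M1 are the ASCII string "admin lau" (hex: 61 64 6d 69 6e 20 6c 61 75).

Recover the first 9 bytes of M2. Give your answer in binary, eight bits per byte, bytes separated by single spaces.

First, C1 ⊕ C2 = (M1 ⊕ K) ⊕ (M2 ⊕ K) = M1 ⊕ M2, so the key drops out. Then M2 = (M1 ⊕ M2) ⊕ M1 over the first 9 bytes.
byte 0: (73 xor 8a) xor 61 = f9 xor 61 = 98
byte 1: (da xor aa) xor 64 = 70 xor 64 = 14
byte 2: (8d xor 0c) xor 6d = 81 xor 6d = ec
byte 3: (1c xor 69) xor 69 = 75 xor 69 = 1c
byte 4: (a6 xor 6d) xor 6e = cb xor 6e = a5
byte 5: (6e xor 03) xor 20 = 6d xor 20 = 4d
byte 6: (bf xor 56) xor 6c = e9 xor 6c = 85
byte 7: (51 xor f5) xor 61 = a4 xor 61 = c5
byte 8: (54 xor 4d) xor 75 = 19 xor 75 = 6c

10011000 00010100 11101100 00011100 10100101 01001101 10000101 11000101 01101100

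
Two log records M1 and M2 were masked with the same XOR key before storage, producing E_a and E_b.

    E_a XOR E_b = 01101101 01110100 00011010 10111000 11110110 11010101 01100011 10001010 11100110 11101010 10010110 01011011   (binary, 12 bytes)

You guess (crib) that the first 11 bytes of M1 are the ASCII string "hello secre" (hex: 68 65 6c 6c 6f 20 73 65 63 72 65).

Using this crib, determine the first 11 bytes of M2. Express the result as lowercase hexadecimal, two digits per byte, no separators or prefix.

Since E_a ⊕ E_b = M1 ⊕ M2, XORing with the guessed M1 bytes yields the corresponding M2 bytes: M2 = (E_a ⊕ E_b) ⊕ M1.
109 XOR 104 =   5
116 XOR 101 =  17
 26 XOR 108 = 118
184 XOR 108 = 212
246 XOR 111 = 153
213 XOR  32 = 245
 99 XOR 115 =  16
138 XOR 101 = 239
230 XOR  99 = 133
234 XOR 114 = 152
150 XOR 101 = 243

051176d499f510ef8598f3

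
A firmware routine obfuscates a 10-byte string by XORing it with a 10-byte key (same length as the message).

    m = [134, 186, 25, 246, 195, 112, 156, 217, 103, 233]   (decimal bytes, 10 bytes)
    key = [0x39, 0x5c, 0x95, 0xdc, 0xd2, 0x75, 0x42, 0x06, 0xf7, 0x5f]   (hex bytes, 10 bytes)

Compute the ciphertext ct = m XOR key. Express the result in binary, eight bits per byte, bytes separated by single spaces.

XOR is its own inverse, so applying the key byte-wise gives the result directly.
byte 0: 86 ^ 39 = bf
byte 1: ba ^ 5c = e6
byte 2: 19 ^ 95 = 8c
byte 3: f6 ^ dc = 2a
byte 4: c3 ^ d2 = 11
byte 5: 70 ^ 75 = 05
byte 6: 9c ^ 42 = de
byte 7: d9 ^ 06 = df
byte 8: 67 ^ f7 = 90
byte 9: e9 ^ 5f = b6

10111111 11100110 10001100 00101010 00010001 00000101 11011110 11011111 10010000 10110110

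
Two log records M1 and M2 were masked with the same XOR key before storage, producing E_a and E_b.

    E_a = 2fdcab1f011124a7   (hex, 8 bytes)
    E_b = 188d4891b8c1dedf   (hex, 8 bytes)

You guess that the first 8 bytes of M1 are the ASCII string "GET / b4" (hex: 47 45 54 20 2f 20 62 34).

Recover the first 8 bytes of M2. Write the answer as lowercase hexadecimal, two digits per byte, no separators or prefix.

7014b7ae96f0984c

First, E_a ⊕ E_b = (M1 ⊕ K) ⊕ (M2 ⊕ K) = M1 ⊕ M2, so the key drops out. Then M2 = (M1 ⊕ M2) ⊕ M1 over the first 8 bytes.
byte 0: (2f ^ 18) ^ 47 = 37 ^ 47 = 70
byte 1: (dc ^ 8d) ^ 45 = 51 ^ 45 = 14
byte 2: (ab ^ 48) ^ 54 = e3 ^ 54 = b7
byte 3: (1f ^ 91) ^ 20 = 8e ^ 20 = ae
byte 4: (01 ^ b8) ^ 2f = b9 ^ 2f = 96
byte 5: (11 ^ c1) ^ 20 = d0 ^ 20 = f0
byte 6: (24 ^ de) ^ 62 = fa ^ 62 = 98
byte 7: (a7 ^ df) ^ 34 = 78 ^ 34 = 4c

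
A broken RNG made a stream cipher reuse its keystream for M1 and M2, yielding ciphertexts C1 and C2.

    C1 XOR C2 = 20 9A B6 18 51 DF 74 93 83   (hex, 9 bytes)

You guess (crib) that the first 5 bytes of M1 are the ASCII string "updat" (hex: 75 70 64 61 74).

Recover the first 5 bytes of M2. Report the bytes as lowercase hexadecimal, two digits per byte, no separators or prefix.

55ead27925

Since C1 ⊕ C2 = M1 ⊕ M2, XORing with the guessed M1 bytes yields the corresponding M2 bytes: M2 = (C1 ⊕ C2) ⊕ M1.
byte 0: 00100000 ⊕ 01110101 = 01010101
byte 1: 10011010 ⊕ 01110000 = 11101010
byte 2: 10110110 ⊕ 01100100 = 11010010
byte 3: 00011000 ⊕ 01100001 = 01111001
byte 4: 01010001 ⊕ 01110100 = 00100101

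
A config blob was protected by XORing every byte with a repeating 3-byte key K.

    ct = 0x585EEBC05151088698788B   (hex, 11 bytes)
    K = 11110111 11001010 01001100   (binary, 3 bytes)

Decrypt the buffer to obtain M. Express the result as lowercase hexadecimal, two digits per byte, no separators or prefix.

af94a7379b1dff4cd48f41

The 3-byte key repeats, so the effective keystream is f7 ca 4c f7 ca 4c f7 ca 4c f7 ca.
byte 0:  88 xor 247 = 175
byte 1:  94 xor 202 = 148
byte 2: 235 xor  76 = 167
byte 3: 192 xor 247 =  55
byte 4:  81 xor 202 = 155
byte 5:  81 xor  76 =  29
byte 6:   8 xor 247 = 255
byte 7: 134 xor 202 =  76
byte 8: 152 xor  76 = 212
byte 9: 120 xor 247 = 143
byte 10: 139 xor 202 =  65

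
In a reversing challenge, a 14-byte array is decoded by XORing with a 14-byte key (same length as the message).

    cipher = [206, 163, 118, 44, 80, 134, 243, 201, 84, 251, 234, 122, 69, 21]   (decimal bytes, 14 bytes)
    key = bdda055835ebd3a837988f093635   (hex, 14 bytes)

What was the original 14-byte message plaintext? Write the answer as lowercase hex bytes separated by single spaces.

73 79 73 74 65 6d 20 61 63 63 65 73 73 20

XOR is its own inverse, so applying the key byte-wise gives the result directly.
ce xor bd = 73
a3 xor da = 79
76 xor 05 = 73
2c xor 58 = 74
50 xor 35 = 65
86 xor eb = 6d
f3 xor d3 = 20
c9 xor a8 = 61
54 xor 37 = 63
fb xor 98 = 63
ea xor 8f = 65
7a xor 09 = 73
45 xor 36 = 73
15 xor 35 = 20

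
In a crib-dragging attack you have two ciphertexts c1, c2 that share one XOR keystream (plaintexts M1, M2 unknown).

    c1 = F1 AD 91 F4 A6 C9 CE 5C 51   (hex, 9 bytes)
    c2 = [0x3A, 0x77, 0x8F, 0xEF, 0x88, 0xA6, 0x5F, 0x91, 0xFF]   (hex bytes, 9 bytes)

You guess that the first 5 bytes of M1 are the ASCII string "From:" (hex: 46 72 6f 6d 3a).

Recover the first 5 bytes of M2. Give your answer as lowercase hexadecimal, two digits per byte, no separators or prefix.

First, c1 ⊕ c2 = (M1 ⊕ K) ⊕ (M2 ⊕ K) = M1 ⊕ M2, so the key drops out. Then M2 = (M1 ⊕ M2) ⊕ M1 over the first 5 bytes.
byte 0: (f1 ⊕ 3a) ⊕ 46 = cb ⊕ 46 = 8d
byte 1: (ad ⊕ 77) ⊕ 72 = da ⊕ 72 = a8
byte 2: (91 ⊕ 8f) ⊕ 6f = 1e ⊕ 6f = 71
byte 3: (f4 ⊕ ef) ⊕ 6d = 1b ⊕ 6d = 76
byte 4: (a6 ⊕ 88) ⊕ 3a = 2e ⊕ 3a = 14

8da8717614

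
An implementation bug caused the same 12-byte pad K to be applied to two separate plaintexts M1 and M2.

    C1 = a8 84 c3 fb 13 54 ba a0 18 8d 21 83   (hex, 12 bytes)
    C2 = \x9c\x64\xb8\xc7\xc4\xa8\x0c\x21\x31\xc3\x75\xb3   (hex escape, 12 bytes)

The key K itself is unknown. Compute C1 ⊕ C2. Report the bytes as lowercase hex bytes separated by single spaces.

34 e0 7b 3c d7 fc b6 81 29 4e 54 30

C1 ⊕ C2 = (M1 ⊕ K) ⊕ (M2 ⊕ K) = M1 ⊕ M2 — the shared key cancels under XOR.
byte 0: a8 ⊕ 9c = 34
byte 1: 84 ⊕ 64 = e0
byte 2: c3 ⊕ b8 = 7b
byte 3: fb ⊕ c7 = 3c
byte 4: 13 ⊕ c4 = d7
byte 5: 54 ⊕ a8 = fc
byte 6: ba ⊕ 0c = b6
byte 7: a0 ⊕ 21 = 81
byte 8: 18 ⊕ 31 = 29
byte 9: 8d ⊕ c3 = 4e
byte 10: 21 ⊕ 75 = 54
byte 11: 83 ⊕ b3 = 30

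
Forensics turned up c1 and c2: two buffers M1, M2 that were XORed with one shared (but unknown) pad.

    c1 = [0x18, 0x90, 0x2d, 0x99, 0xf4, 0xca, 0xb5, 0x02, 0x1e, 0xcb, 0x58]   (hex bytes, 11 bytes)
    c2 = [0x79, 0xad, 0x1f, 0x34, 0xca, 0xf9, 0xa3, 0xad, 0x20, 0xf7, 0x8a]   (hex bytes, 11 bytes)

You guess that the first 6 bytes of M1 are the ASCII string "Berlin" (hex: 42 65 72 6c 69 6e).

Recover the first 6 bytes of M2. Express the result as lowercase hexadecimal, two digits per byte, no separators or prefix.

First, c1 ⊕ c2 = (M1 ⊕ K) ⊕ (M2 ⊕ K) = M1 ⊕ M2, so the key drops out. Then M2 = (M1 ⊕ M2) ⊕ M1 over the first 6 bytes.
byte 0: (18 ^ 79) ^ 42 = 61 ^ 42 = 23
byte 1: (90 ^ ad) ^ 65 = 3d ^ 65 = 58
byte 2: (2d ^ 1f) ^ 72 = 32 ^ 72 = 40
byte 3: (99 ^ 34) ^ 6c = ad ^ 6c = c1
byte 4: (f4 ^ ca) ^ 69 = 3e ^ 69 = 57
byte 5: (ca ^ f9) ^ 6e = 33 ^ 6e = 5d

235840c1575d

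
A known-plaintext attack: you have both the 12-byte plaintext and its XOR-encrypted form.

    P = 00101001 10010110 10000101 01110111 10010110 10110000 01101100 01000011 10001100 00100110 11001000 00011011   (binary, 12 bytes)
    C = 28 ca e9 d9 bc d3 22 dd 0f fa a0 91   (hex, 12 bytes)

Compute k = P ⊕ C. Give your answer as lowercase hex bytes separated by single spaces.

Since C = P ⊕ k, XORing both sides with P gives k = P ⊕ C.
byte 0: 00101001 ⊕ 00101000 = 00000001
byte 1: 10010110 ⊕ 11001010 = 01011100
byte 2: 10000101 ⊕ 11101001 = 01101100
byte 3: 01110111 ⊕ 11011001 = 10101110
byte 4: 10010110 ⊕ 10111100 = 00101010
byte 5: 10110000 ⊕ 11010011 = 01100011
byte 6: 01101100 ⊕ 00100010 = 01001110
byte 7: 01000011 ⊕ 11011101 = 10011110
byte 8: 10001100 ⊕ 00001111 = 10000011
byte 9: 00100110 ⊕ 11111010 = 11011100
byte 10: 11001000 ⊕ 10100000 = 01101000
byte 11: 00011011 ⊕ 10010001 = 10001010

01 5c 6c ae 2a 63 4e 9e 83 dc 68 8a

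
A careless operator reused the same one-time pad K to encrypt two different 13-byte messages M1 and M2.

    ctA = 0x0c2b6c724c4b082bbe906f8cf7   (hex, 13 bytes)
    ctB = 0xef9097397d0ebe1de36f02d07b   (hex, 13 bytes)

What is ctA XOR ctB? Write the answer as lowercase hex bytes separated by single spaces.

ctA ⊕ ctB = (M1 ⊕ K) ⊕ (M2 ⊕ K) = M1 ⊕ M2 — the shared key cancels under XOR.
0c XOR ef = e3
2b XOR 90 = bb
6c XOR 97 = fb
72 XOR 39 = 4b
4c XOR 7d = 31
4b XOR 0e = 45
08 XOR be = b6
2b XOR 1d = 36
be XOR e3 = 5d
90 XOR 6f = ff
6f XOR 02 = 6d
8c XOR d0 = 5c
f7 XOR 7b = 8c

e3 bb fb 4b 31 45 b6 36 5d ff 6d 5c 8c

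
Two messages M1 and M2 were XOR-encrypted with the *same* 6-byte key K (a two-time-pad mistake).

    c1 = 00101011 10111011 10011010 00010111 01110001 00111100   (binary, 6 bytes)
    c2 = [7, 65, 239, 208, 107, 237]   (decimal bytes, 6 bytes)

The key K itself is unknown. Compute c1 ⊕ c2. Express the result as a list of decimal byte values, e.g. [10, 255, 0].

[44, 250, 117, 199, 26, 209]

c1 ⊕ c2 = (M1 ⊕ K) ⊕ (M2 ⊕ K) = M1 ⊕ M2 — the shared key cancels under XOR.
byte 0: 2b xor 07 = 2c
byte 1: bb xor 41 = fa
byte 2: 9a xor ef = 75
byte 3: 17 xor d0 = c7
byte 4: 71 xor 6b = 1a
byte 5: 3c xor ed = d1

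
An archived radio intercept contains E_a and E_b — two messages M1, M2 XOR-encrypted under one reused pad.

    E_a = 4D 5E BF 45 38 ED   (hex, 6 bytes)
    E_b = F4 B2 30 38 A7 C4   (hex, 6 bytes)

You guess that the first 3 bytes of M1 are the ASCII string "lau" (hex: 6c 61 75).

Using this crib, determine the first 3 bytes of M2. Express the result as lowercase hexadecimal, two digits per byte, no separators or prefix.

d58dfa

First, E_a ⊕ E_b = (M1 ⊕ K) ⊕ (M2 ⊕ K) = M1 ⊕ M2, so the key drops out. Then M2 = (M1 ⊕ M2) ⊕ M1 over the first 3 bytes.
byte 0: (4d ^ f4) ^ 6c = b9 ^ 6c = d5
byte 1: (5e ^ b2) ^ 61 = ec ^ 61 = 8d
byte 2: (bf ^ 30) ^ 75 = 8f ^ 75 = fa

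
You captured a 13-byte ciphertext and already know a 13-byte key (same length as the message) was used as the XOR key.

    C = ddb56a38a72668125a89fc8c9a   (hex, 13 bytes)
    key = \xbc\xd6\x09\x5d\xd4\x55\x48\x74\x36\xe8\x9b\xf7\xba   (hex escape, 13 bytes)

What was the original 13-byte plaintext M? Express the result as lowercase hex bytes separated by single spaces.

byte 0: dd XOR bc = 61
byte 1: b5 XOR d6 = 63
byte 2: 6a XOR 09 = 63
byte 3: 38 XOR 5d = 65
byte 4: a7 XOR d4 = 73
byte 5: 26 XOR 55 = 73
byte 6: 68 XOR 48 = 20
byte 7: 12 XOR 74 = 66
byte 8: 5a XOR 36 = 6c
byte 9: 89 XOR e8 = 61
byte 10: fc XOR 9b = 67
byte 11: 8c XOR f7 = 7b
byte 12: 9a XOR ba = 20

61 63 63 65 73 73 20 66 6c 61 67 7b 20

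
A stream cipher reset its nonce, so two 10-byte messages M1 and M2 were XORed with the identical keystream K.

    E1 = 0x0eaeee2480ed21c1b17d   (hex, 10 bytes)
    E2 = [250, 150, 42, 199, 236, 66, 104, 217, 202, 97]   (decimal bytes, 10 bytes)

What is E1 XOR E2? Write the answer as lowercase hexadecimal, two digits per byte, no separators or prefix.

E1 ⊕ E2 = (M1 ⊕ K) ⊕ (M2 ⊕ K) = M1 ⊕ M2 — the shared key cancels under XOR.
 14 XOR 250 = 244
174 XOR 150 =  56
238 XOR  42 = 196
 36 XOR 199 = 227
128 XOR 236 = 108
237 XOR  66 = 175
 33 XOR 104 =  73
193 XOR 217 =  24
177 XOR 202 = 123
125 XOR  97 =  28

f438c4e36caf49187b1c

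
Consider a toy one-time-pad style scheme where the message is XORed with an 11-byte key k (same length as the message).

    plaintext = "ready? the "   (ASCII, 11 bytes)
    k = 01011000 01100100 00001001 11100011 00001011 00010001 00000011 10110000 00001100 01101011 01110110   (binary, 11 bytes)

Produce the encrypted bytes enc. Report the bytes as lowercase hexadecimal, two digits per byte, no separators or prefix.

XOR is its own inverse, so applying the key byte-wise gives the result directly.
byte 0: 114 XOR  88 =  42
byte 1: 101 XOR 100 =   1
byte 2:  97 XOR   9 = 104
byte 3: 100 XOR 227 = 135
byte 4: 121 XOR  11 = 114
byte 5:  63 XOR  17 =  46
byte 6:  32 XOR   3 =  35
byte 7: 116 XOR 176 = 196
byte 8: 104 XOR  12 = 100
byte 9: 101 XOR 107 =  14
byte 10:  32 XOR 118 =  86

2a016887722e23c4640e56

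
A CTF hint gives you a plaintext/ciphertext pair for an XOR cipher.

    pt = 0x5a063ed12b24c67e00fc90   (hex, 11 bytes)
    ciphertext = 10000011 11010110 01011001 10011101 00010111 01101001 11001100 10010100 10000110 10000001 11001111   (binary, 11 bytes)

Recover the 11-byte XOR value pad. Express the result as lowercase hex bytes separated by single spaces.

d9 d0 67 4c 3c 4d 0a ea 86 7d 5f

Since ciphertext = pt ⊕ pad, XORing both sides with pt gives pad = pt ⊕ ciphertext.
5a ⊕ 83 = d9
06 ⊕ d6 = d0
3e ⊕ 59 = 67
d1 ⊕ 9d = 4c
2b ⊕ 17 = 3c
24 ⊕ 69 = 4d
c6 ⊕ cc = 0a
7e ⊕ 94 = ea
00 ⊕ 86 = 86
fc ⊕ 81 = 7d
90 ⊕ cf = 5f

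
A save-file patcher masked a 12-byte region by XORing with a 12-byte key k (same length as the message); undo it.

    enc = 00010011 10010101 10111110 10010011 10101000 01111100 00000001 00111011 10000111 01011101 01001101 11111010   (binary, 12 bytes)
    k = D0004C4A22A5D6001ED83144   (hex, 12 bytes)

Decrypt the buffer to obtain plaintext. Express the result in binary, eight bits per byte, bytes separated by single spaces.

11000011 10010101 11110010 11011001 10001010 11011001 11010111 00111011 10011001 10000101 01111100 10111110

13 XOR d0 = c3
95 XOR 00 = 95
be XOR 4c = f2
93 XOR 4a = d9
a8 XOR 22 = 8a
7c XOR a5 = d9
01 XOR d6 = d7
3b XOR 00 = 3b
87 XOR 1e = 99
5d XOR d8 = 85
4d XOR 31 = 7c
fa XOR 44 = be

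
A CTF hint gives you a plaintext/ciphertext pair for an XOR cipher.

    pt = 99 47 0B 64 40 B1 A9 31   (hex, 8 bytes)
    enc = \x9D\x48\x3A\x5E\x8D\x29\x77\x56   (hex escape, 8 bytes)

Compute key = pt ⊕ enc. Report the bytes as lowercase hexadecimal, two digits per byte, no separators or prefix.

Since enc = pt ⊕ key, XORing both sides with pt gives key = pt ⊕ enc.
99 xor 9d = 04
47 xor 48 = 0f
0b xor 3a = 31
64 xor 5e = 3a
40 xor 8d = cd
b1 xor 29 = 98
a9 xor 77 = de
31 xor 56 = 67

040f313acd98de67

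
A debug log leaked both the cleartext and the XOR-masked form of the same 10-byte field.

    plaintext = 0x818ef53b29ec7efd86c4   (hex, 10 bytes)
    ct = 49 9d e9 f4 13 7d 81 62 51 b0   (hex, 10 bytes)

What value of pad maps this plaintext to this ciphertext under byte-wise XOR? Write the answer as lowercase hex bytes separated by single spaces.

c8 13 1c cf 3a 91 ff 9f d7 74

Since ct = plaintext ⊕ pad, XORing both sides with plaintext gives pad = plaintext ⊕ ct.
byte 0: 81 xor 49 = c8
byte 1: 8e xor 9d = 13
byte 2: f5 xor e9 = 1c
byte 3: 3b xor f4 = cf
byte 4: 29 xor 13 = 3a
byte 5: ec xor 7d = 91
byte 6: 7e xor 81 = ff
byte 7: fd xor 62 = 9f
byte 8: 86 xor 51 = d7
byte 9: c4 xor b0 = 74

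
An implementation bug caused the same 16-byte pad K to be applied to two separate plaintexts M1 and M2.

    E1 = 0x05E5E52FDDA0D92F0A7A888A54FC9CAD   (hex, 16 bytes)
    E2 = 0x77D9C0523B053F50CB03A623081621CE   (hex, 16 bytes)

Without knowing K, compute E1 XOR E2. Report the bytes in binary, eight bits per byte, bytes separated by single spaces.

E1 ⊕ E2 = (M1 ⊕ K) ⊕ (M2 ⊕ K) = M1 ⊕ M2 — the shared key cancels under XOR.
byte 0: 05 ^ 77 = 72
byte 1: e5 ^ d9 = 3c
byte 2: e5 ^ c0 = 25
byte 3: 2f ^ 52 = 7d
byte 4: dd ^ 3b = e6
byte 5: a0 ^ 05 = a5
byte 6: d9 ^ 3f = e6
byte 7: 2f ^ 50 = 7f
byte 8: 0a ^ cb = c1
byte 9: 7a ^ 03 = 79
byte 10: 88 ^ a6 = 2e
byte 11: 8a ^ 23 = a9
byte 12: 54 ^ 08 = 5c
byte 13: fc ^ 16 = ea
byte 14: 9c ^ 21 = bd
byte 15: ad ^ ce = 63

01110010 00111100 00100101 01111101 11100110 10100101 11100110 01111111 11000001 01111001 00101110 10101001 01011100 11101010 10111101 01100011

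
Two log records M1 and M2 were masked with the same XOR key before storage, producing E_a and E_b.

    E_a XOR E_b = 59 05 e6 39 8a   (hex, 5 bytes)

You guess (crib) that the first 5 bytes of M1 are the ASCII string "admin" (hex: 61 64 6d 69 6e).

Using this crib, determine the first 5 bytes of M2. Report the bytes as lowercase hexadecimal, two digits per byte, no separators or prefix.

38618b50e4

Since E_a ⊕ E_b = M1 ⊕ M2, XORing with the guessed M1 bytes yields the corresponding M2 bytes: M2 = (E_a ⊕ E_b) ⊕ M1.
59 ⊕ 61 = 38
05 ⊕ 64 = 61
e6 ⊕ 6d = 8b
39 ⊕ 69 = 50
8a ⊕ 6e = e4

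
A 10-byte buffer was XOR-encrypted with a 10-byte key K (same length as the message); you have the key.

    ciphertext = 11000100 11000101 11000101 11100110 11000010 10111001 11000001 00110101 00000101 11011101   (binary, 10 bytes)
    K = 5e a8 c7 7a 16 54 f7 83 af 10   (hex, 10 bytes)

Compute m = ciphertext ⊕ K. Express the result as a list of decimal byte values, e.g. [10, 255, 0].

[154, 109, 2, 156, 212, 237, 54, 182, 170, 205]

11000100 ⊕ 01011110 = 10011010
11000101 ⊕ 10101000 = 01101101
11000101 ⊕ 11000111 = 00000010
11100110 ⊕ 01111010 = 10011100
11000010 ⊕ 00010110 = 11010100
10111001 ⊕ 01010100 = 11101101
11000001 ⊕ 11110111 = 00110110
00110101 ⊕ 10000011 = 10110110
00000101 ⊕ 10101111 = 10101010
11011101 ⊕ 00010000 = 11001101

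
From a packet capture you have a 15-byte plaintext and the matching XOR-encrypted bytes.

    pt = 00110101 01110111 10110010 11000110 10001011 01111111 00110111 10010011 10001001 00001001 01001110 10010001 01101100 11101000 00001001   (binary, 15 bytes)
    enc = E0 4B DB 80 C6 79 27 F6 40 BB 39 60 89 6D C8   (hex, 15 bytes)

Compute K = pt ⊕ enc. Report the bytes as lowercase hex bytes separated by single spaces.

d5 3c 69 46 4d 06 10 65 c9 b2 77 f1 e5 85 c1

Since enc = pt ⊕ K, XORing both sides with pt gives K = pt ⊕ enc.
byte 0:  53 ⊕ 224 = 213
byte 1: 119 ⊕  75 =  60
byte 2: 178 ⊕ 219 = 105
byte 3: 198 ⊕ 128 =  70
byte 4: 139 ⊕ 198 =  77
byte 5: 127 ⊕ 121 =   6
byte 6:  55 ⊕  39 =  16
byte 7: 147 ⊕ 246 = 101
byte 8: 137 ⊕  64 = 201
byte 9:   9 ⊕ 187 = 178
byte 10:  78 ⊕  57 = 119
byte 11: 145 ⊕  96 = 241
byte 12: 108 ⊕ 137 = 229
byte 13: 232 ⊕ 109 = 133
byte 14:   9 ⊕ 200 = 193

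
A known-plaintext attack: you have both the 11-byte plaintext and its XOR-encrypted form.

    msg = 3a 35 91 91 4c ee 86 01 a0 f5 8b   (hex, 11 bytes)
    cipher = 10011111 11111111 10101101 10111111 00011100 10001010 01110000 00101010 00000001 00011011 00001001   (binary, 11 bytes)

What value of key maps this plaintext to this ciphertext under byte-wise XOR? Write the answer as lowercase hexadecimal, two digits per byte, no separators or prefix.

Since cipher = msg ⊕ key, XORing both sides with msg gives key = msg ⊕ cipher.
3a ^ 9f = a5
35 ^ ff = ca
91 ^ ad = 3c
91 ^ bf = 2e
4c ^ 1c = 50
ee ^ 8a = 64
86 ^ 70 = f6
01 ^ 2a = 2b
a0 ^ 01 = a1
f5 ^ 1b = ee
8b ^ 09 = 82

a5ca3c2e5064f62ba1ee82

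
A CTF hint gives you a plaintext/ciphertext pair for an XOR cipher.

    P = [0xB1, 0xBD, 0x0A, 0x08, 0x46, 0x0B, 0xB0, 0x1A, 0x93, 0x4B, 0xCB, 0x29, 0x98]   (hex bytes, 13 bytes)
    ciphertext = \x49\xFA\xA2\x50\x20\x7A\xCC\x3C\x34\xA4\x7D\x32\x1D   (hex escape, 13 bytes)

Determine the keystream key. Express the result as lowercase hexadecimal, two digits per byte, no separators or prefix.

f847a85866717c26a7efb61b85

Since ciphertext = P ⊕ key, XORing both sides with P gives key = P ⊕ ciphertext.
b1 ^ 49 = f8
bd ^ fa = 47
0a ^ a2 = a8
08 ^ 50 = 58
46 ^ 20 = 66
0b ^ 7a = 71
b0 ^ cc = 7c
1a ^ 3c = 26
93 ^ 34 = a7
4b ^ a4 = ef
cb ^ 7d = b6
29 ^ 32 = 1b
98 ^ 1d = 85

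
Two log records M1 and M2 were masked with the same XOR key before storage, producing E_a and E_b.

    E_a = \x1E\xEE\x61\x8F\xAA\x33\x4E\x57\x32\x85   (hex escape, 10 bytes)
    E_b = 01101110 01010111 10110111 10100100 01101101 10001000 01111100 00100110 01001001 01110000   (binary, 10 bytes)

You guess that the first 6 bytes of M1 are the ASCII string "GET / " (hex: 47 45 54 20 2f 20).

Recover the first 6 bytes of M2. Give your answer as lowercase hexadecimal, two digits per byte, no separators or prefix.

First, E_a ⊕ E_b = (M1 ⊕ K) ⊕ (M2 ⊕ K) = M1 ⊕ M2, so the key drops out. Then M2 = (M1 ⊕ M2) ⊕ M1 over the first 6 bytes.
byte 0: (1e ⊕ 6e) ⊕ 47 = 70 ⊕ 47 = 37
byte 1: (ee ⊕ 57) ⊕ 45 = b9 ⊕ 45 = fc
byte 2: (61 ⊕ b7) ⊕ 54 = d6 ⊕ 54 = 82
byte 3: (8f ⊕ a4) ⊕ 20 = 2b ⊕ 20 = 0b
byte 4: (aa ⊕ 6d) ⊕ 2f = c7 ⊕ 2f = e8
byte 5: (33 ⊕ 88) ⊕ 20 = bb ⊕ 20 = 9b

37fc820be89b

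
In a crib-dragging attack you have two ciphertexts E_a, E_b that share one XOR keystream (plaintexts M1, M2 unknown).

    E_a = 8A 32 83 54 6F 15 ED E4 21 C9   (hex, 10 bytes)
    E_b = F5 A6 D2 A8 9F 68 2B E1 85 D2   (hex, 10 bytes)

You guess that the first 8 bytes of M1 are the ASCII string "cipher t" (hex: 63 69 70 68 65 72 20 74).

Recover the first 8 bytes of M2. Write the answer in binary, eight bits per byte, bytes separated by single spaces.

00011100 11111101 00100001 10010100 10010101 00001111 11100110 01110001

First, E_a ⊕ E_b = (M1 ⊕ K) ⊕ (M2 ⊕ K) = M1 ⊕ M2, so the key drops out. Then M2 = (M1 ⊕ M2) ⊕ M1 over the first 8 bytes.
byte 0: (8a XOR f5) XOR 63 = 7f XOR 63 = 1c
byte 1: (32 XOR a6) XOR 69 = 94 XOR 69 = fd
byte 2: (83 XOR d2) XOR 70 = 51 XOR 70 = 21
byte 3: (54 XOR a8) XOR 68 = fc XOR 68 = 94
byte 4: (6f XOR 9f) XOR 65 = f0 XOR 65 = 95
byte 5: (15 XOR 68) XOR 72 = 7d XOR 72 = 0f
byte 6: (ed XOR 2b) XOR 20 = c6 XOR 20 = e6
byte 7: (e4 XOR e1) XOR 74 = 05 XOR 74 = 71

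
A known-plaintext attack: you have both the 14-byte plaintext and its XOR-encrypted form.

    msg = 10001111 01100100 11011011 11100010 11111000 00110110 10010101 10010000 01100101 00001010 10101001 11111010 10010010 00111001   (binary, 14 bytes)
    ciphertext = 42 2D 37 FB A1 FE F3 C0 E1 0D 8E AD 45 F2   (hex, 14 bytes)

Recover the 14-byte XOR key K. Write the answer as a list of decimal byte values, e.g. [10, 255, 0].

[205, 73, 236, 25, 89, 200, 102, 80, 132, 7, 39, 87, 215, 203]

Since ciphertext = msg ⊕ K, XORing both sides with msg gives K = msg ⊕ ciphertext.
byte 0: 8f XOR 42 = cd
byte 1: 64 XOR 2d = 49
byte 2: db XOR 37 = ec
byte 3: e2 XOR fb = 19
byte 4: f8 XOR a1 = 59
byte 5: 36 XOR fe = c8
byte 6: 95 XOR f3 = 66
byte 7: 90 XOR c0 = 50
byte 8: 65 XOR e1 = 84
byte 9: 0a XOR 0d = 07
byte 10: a9 XOR 8e = 27
byte 11: fa XOR ad = 57
byte 12: 92 XOR 45 = d7
byte 13: 39 XOR f2 = cb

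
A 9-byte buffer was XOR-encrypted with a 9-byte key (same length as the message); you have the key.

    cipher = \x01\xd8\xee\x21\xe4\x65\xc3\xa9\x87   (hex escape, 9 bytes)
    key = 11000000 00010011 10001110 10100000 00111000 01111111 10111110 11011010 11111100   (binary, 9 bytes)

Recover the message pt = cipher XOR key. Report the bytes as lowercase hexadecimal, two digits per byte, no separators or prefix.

c1cb6081dc1a7d737b

01 xor c0 = c1
d8 xor 13 = cb
ee xor 8e = 60
21 xor a0 = 81
e4 xor 38 = dc
65 xor 7f = 1a
c3 xor be = 7d
a9 xor da = 73
87 xor fc = 7b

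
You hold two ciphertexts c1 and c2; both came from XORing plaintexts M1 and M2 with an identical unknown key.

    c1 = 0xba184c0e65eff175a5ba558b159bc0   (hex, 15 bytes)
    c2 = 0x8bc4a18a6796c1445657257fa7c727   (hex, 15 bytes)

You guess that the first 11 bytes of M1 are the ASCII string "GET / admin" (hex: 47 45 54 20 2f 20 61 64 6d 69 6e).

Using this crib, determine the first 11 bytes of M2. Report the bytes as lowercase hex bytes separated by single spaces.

76 99 b9 a4 2d 59 51 55 9e 84 1e

First, c1 ⊕ c2 = (M1 ⊕ K) ⊕ (M2 ⊕ K) = M1 ⊕ M2, so the key drops out. Then M2 = (M1 ⊕ M2) ⊕ M1 over the first 11 bytes.
byte 0: (ba ^ 8b) ^ 47 = 31 ^ 47 = 76
byte 1: (18 ^ c4) ^ 45 = dc ^ 45 = 99
byte 2: (4c ^ a1) ^ 54 = ed ^ 54 = b9
byte 3: (0e ^ 8a) ^ 20 = 84 ^ 20 = a4
byte 4: (65 ^ 67) ^ 2f = 02 ^ 2f = 2d
byte 5: (ef ^ 96) ^ 20 = 79 ^ 20 = 59
byte 6: (f1 ^ c1) ^ 61 = 30 ^ 61 = 51
byte 7: (75 ^ 44) ^ 64 = 31 ^ 64 = 55
byte 8: (a5 ^ 56) ^ 6d = f3 ^ 6d = 9e
byte 9: (ba ^ 57) ^ 69 = ed ^ 69 = 84
byte 10: (55 ^ 25) ^ 6e = 70 ^ 6e = 1e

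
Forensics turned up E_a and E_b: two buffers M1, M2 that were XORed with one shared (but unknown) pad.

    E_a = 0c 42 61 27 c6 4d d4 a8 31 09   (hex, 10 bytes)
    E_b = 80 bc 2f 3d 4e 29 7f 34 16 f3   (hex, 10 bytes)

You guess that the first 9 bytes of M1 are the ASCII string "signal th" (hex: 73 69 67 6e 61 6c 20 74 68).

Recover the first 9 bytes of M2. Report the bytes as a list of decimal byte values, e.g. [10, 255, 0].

First, E_a ⊕ E_b = (M1 ⊕ K) ⊕ (M2 ⊕ K) = M1 ⊕ M2, so the key drops out. Then M2 = (M1 ⊕ M2) ⊕ M1 over the first 9 bytes.
byte 0: (0c XOR 80) XOR 73 = 8c XOR 73 = ff
byte 1: (42 XOR bc) XOR 69 = fe XOR 69 = 97
byte 2: (61 XOR 2f) XOR 67 = 4e XOR 67 = 29
byte 3: (27 XOR 3d) XOR 6e = 1a XOR 6e = 74
byte 4: (c6 XOR 4e) XOR 61 = 88 XOR 61 = e9
byte 5: (4d XOR 29) XOR 6c = 64 XOR 6c = 08
byte 6: (d4 XOR 7f) XOR 20 = ab XOR 20 = 8b
byte 7: (a8 XOR 34) XOR 74 = 9c XOR 74 = e8
byte 8: (31 XOR 16) XOR 68 = 27 XOR 68 = 4f

[255, 151, 41, 116, 233, 8, 139, 232, 79]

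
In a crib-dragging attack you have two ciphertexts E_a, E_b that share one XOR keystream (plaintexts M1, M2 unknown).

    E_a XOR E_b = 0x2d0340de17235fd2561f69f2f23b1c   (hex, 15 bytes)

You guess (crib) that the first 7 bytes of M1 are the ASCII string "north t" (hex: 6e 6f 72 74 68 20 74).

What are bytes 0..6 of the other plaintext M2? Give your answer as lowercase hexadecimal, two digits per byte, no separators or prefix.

Since E_a ⊕ E_b = M1 ⊕ M2, XORing with the guessed M1 bytes yields the corresponding M2 bytes: M2 = (E_a ⊕ E_b) ⊕ M1.
2d ^ 6e = 43
03 ^ 6f = 6c
40 ^ 72 = 32
de ^ 74 = aa
17 ^ 68 = 7f
23 ^ 20 = 03
5f ^ 74 = 2b

436c32aa7f032b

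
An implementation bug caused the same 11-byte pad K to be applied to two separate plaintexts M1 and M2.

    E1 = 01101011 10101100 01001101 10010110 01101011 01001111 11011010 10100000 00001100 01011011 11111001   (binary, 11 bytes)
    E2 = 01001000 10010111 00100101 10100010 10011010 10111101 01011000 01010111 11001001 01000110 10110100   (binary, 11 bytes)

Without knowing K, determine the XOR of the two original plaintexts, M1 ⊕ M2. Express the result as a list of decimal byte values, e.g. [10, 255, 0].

[35, 59, 104, 52, 241, 242, 130, 247, 197, 29, 77]

E1 ⊕ E2 = (M1 ⊕ K) ⊕ (M2 ⊕ K) = M1 ⊕ M2 — the shared key cancels under XOR.
byte 0: 6b ^ 48 = 23
byte 1: ac ^ 97 = 3b
byte 2: 4d ^ 25 = 68
byte 3: 96 ^ a2 = 34
byte 4: 6b ^ 9a = f1
byte 5: 4f ^ bd = f2
byte 6: da ^ 58 = 82
byte 7: a0 ^ 57 = f7
byte 8: 0c ^ c9 = c5
byte 9: 5b ^ 46 = 1d
byte 10: f9 ^ b4 = 4d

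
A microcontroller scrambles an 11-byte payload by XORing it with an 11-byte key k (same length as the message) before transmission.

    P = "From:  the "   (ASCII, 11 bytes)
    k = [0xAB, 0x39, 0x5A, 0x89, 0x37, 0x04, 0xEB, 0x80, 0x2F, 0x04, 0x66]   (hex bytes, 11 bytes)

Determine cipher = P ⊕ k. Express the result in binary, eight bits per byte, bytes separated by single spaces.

 70 ^ 171 = 237
114 ^  57 =  75
111 ^  90 =  53
109 ^ 137 = 228
 58 ^  55 =  13
 32 ^   4 =  36
 32 ^ 235 = 203
116 ^ 128 = 244
104 ^  47 =  71
101 ^   4 =  97
 32 ^ 102 =  70

11101101 01001011 00110101 11100100 00001101 00100100 11001011 11110100 01000111 01100001 01000110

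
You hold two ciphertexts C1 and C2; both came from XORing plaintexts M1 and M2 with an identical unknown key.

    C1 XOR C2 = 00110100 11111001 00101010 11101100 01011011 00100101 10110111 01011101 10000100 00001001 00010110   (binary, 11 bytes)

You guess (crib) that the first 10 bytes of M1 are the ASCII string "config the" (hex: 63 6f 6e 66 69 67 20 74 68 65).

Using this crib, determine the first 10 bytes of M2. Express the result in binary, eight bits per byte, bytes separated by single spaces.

Since C1 ⊕ C2 = M1 ⊕ M2, XORing with the guessed M1 bytes yields the corresponding M2 bytes: M2 = (C1 ⊕ C2) ⊕ M1.
34 ⊕ 63 = 57
f9 ⊕ 6f = 96
2a ⊕ 6e = 44
ec ⊕ 66 = 8a
5b ⊕ 69 = 32
25 ⊕ 67 = 42
b7 ⊕ 20 = 97
5d ⊕ 74 = 29
84 ⊕ 68 = ec
09 ⊕ 65 = 6c

01010111 10010110 01000100 10001010 00110010 01000010 10010111 00101001 11101100 01101100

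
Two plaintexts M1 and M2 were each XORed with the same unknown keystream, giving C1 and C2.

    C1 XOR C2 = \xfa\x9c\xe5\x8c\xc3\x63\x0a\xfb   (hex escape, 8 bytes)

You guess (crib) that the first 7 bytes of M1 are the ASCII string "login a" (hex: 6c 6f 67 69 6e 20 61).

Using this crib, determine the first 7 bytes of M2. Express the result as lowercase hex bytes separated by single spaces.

96 f3 82 e5 ad 43 6b

Since C1 ⊕ C2 = M1 ⊕ M2, XORing with the guessed M1 bytes yields the corresponding M2 bytes: M2 = (C1 ⊕ C2) ⊕ M1.
byte 0: fa ^ 6c = 96
byte 1: 9c ^ 6f = f3
byte 2: e5 ^ 67 = 82
byte 3: 8c ^ 69 = e5
byte 4: c3 ^ 6e = ad
byte 5: 63 ^ 20 = 43
byte 6: 0a ^ 61 = 6b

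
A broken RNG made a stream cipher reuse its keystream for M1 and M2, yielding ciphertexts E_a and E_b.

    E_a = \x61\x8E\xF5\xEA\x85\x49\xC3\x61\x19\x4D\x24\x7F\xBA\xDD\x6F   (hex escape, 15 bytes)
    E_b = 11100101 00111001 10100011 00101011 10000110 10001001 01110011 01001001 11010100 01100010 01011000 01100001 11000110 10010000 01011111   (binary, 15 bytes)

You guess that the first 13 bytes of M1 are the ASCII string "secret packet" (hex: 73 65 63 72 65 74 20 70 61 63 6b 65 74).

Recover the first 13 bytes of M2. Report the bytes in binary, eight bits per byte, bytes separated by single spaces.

11110111 11010010 00110101 10110011 01100110 10110100 10010000 01011000 10101100 01001100 00010111 01111011 00001000

First, E_a ⊕ E_b = (M1 ⊕ K) ⊕ (M2 ⊕ K) = M1 ⊕ M2, so the key drops out. Then M2 = (M1 ⊕ M2) ⊕ M1 over the first 13 bytes.
byte 0: (61 ⊕ e5) ⊕ 73 = 84 ⊕ 73 = f7
byte 1: (8e ⊕ 39) ⊕ 65 = b7 ⊕ 65 = d2
byte 2: (f5 ⊕ a3) ⊕ 63 = 56 ⊕ 63 = 35
byte 3: (ea ⊕ 2b) ⊕ 72 = c1 ⊕ 72 = b3
byte 4: (85 ⊕ 86) ⊕ 65 = 03 ⊕ 65 = 66
byte 5: (49 ⊕ 89) ⊕ 74 = c0 ⊕ 74 = b4
byte 6: (c3 ⊕ 73) ⊕ 20 = b0 ⊕ 20 = 90
byte 7: (61 ⊕ 49) ⊕ 70 = 28 ⊕ 70 = 58
byte 8: (19 ⊕ d4) ⊕ 61 = cd ⊕ 61 = ac
byte 9: (4d ⊕ 62) ⊕ 63 = 2f ⊕ 63 = 4c
byte 10: (24 ⊕ 58) ⊕ 6b = 7c ⊕ 6b = 17
byte 11: (7f ⊕ 61) ⊕ 65 = 1e ⊕ 65 = 7b
byte 12: (ba ⊕ c6) ⊕ 74 = 7c ⊕ 74 = 08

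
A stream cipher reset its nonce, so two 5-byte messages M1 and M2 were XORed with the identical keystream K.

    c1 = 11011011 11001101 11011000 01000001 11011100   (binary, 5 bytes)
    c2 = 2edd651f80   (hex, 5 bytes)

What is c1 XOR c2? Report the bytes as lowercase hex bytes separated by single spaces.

f5 10 bd 5e 5c

c1 ⊕ c2 = (M1 ⊕ K) ⊕ (M2 ⊕ K) = M1 ⊕ M2 — the shared key cancels under XOR.
219 ⊕  46 = 245
205 ⊕ 221 =  16
216 ⊕ 101 = 189
 65 ⊕  31 =  94
220 ⊕ 128 =  92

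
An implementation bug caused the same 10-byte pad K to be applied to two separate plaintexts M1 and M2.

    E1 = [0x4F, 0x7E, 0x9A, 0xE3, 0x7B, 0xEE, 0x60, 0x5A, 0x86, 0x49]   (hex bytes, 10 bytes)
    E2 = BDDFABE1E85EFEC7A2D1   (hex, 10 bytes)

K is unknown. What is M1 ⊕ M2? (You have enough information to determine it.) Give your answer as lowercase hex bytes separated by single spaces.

E1 ⊕ E2 = (M1 ⊕ K) ⊕ (M2 ⊕ K) = M1 ⊕ M2 — the shared key cancels under XOR.
01001111 ^ 10111101 = 11110010
01111110 ^ 11011111 = 10100001
10011010 ^ 10101011 = 00110001
11100011 ^ 11100001 = 00000010
01111011 ^ 11101000 = 10010011
11101110 ^ 01011110 = 10110000
01100000 ^ 11111110 = 10011110
01011010 ^ 11000111 = 10011101
10000110 ^ 10100010 = 00100100
01001001 ^ 11010001 = 10011000

f2 a1 31 02 93 b0 9e 9d 24 98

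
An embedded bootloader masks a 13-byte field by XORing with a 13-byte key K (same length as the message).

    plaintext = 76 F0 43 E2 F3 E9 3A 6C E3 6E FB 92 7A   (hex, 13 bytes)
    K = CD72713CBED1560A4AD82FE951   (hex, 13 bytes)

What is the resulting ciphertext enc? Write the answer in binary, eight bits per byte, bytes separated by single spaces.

XOR is its own inverse, so applying the key byte-wise gives the result directly.
76 xor cd = bb
f0 xor 72 = 82
43 xor 71 = 32
e2 xor 3c = de
f3 xor be = 4d
e9 xor d1 = 38
3a xor 56 = 6c
6c xor 0a = 66
e3 xor 4a = a9
6e xor d8 = b6
fb xor 2f = d4
92 xor e9 = 7b
7a xor 51 = 2b

10111011 10000010 00110010 11011110 01001101 00111000 01101100 01100110 10101001 10110110 11010100 01111011 00101011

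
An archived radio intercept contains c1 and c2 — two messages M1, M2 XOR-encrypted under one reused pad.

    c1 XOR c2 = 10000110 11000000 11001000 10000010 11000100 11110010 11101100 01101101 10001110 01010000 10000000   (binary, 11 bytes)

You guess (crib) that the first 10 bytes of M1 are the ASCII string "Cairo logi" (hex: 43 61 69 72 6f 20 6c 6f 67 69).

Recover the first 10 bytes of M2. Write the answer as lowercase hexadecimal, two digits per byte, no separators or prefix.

Since c1 ⊕ c2 = M1 ⊕ M2, XORing with the guessed M1 bytes yields the corresponding M2 bytes: M2 = (c1 ⊕ c2) ⊕ M1.
86 XOR 43 = c5
c0 XOR 61 = a1
c8 XOR 69 = a1
82 XOR 72 = f0
c4 XOR 6f = ab
f2 XOR 20 = d2
ec XOR 6c = 80
6d XOR 6f = 02
8e XOR 67 = e9
50 XOR 69 = 39

c5a1a1f0abd28002e939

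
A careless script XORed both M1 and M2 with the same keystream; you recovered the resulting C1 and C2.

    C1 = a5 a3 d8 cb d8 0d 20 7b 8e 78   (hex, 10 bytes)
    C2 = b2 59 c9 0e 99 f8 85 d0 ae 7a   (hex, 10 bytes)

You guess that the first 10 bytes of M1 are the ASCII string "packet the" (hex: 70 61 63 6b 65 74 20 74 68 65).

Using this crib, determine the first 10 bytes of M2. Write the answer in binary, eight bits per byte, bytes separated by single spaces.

First, C1 ⊕ C2 = (M1 ⊕ K) ⊕ (M2 ⊕ K) = M1 ⊕ M2, so the key drops out. Then M2 = (M1 ⊕ M2) ⊕ M1 over the first 10 bytes.
byte 0: (a5 xor b2) xor 70 = 17 xor 70 = 67
byte 1: (a3 xor 59) xor 61 = fa xor 61 = 9b
byte 2: (d8 xor c9) xor 63 = 11 xor 63 = 72
byte 3: (cb xor 0e) xor 6b = c5 xor 6b = ae
byte 4: (d8 xor 99) xor 65 = 41 xor 65 = 24
byte 5: (0d xor f8) xor 74 = f5 xor 74 = 81
byte 6: (20 xor 85) xor 20 = a5 xor 20 = 85
byte 7: (7b xor d0) xor 74 = ab xor 74 = df
byte 8: (8e xor ae) xor 68 = 20 xor 68 = 48
byte 9: (78 xor 7a) xor 65 = 02 xor 65 = 67

01100111 10011011 01110010 10101110 00100100 10000001 10000101 11011111 01001000 01100111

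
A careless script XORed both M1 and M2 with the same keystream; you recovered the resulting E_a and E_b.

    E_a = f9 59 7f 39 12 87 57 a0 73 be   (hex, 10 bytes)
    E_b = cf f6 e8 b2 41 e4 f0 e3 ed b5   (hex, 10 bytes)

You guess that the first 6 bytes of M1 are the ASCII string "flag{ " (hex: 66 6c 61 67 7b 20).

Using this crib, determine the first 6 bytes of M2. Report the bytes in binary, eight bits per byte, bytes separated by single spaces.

First, E_a ⊕ E_b = (M1 ⊕ K) ⊕ (M2 ⊕ K) = M1 ⊕ M2, so the key drops out. Then M2 = (M1 ⊕ M2) ⊕ M1 over the first 6 bytes.
byte 0: (f9 xor cf) xor 66 = 36 xor 66 = 50
byte 1: (59 xor f6) xor 6c = af xor 6c = c3
byte 2: (7f xor e8) xor 61 = 97 xor 61 = f6
byte 3: (39 xor b2) xor 67 = 8b xor 67 = ec
byte 4: (12 xor 41) xor 7b = 53 xor 7b = 28
byte 5: (87 xor e4) xor 20 = 63 xor 20 = 43

01010000 11000011 11110110 11101100 00101000 01000011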